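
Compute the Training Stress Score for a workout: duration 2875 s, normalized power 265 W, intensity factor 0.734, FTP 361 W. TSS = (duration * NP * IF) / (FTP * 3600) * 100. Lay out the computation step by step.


Product = 2875 * 265 * 0.734 = 559216.25
Base = 361 * 3600 = 1299600
TSS = 559216.25 / 1299600 * 100 = 43.03

43.03 TSS


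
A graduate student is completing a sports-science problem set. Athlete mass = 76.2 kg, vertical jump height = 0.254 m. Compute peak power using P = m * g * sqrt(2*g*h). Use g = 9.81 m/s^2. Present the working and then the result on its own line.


sqrt(2 * 9.81 * 0.254) = sqrt(4.98348) = 2.232371 m/s
P = 76.2 * 9.81 * 2.232371
= 1668.75 W

1668.75 W


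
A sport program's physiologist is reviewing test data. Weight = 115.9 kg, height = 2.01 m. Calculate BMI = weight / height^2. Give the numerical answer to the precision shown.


height^2 = 2.01^2 = 4.0401
BMI = 115.9 / 4.0401 = 28.69 kg/m^2

28.69 kg/m^2


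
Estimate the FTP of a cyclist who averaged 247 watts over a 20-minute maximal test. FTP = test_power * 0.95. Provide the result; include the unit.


FTP = 247 * 0.95 = 234.65 W

234.65 W


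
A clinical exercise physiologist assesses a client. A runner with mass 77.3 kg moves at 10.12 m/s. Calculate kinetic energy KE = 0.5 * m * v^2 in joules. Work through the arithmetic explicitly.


v^2 = 10.12^2 = 102.4144
KE = 0.5 * 77.3 * 102.4144
= 3958.32 J

3958.32 J


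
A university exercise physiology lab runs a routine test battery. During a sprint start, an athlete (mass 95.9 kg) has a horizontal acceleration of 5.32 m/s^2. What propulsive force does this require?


Propulsive force = mass * acceleration
= 95.9 kg * 5.32 m/s^2
= 510.19 N

510.19 N


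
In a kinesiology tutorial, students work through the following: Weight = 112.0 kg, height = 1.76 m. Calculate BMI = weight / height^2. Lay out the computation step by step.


height^2 = 1.76^2 = 3.0976
BMI = 112.0 / 3.0976 = 36.16 kg/m^2

36.16 kg/m^2


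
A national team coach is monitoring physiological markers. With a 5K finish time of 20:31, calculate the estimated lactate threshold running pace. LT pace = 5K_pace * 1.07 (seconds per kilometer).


Race duration = 1231 s for 5 km
Average pace = 1231 / 5 = 246.2 s/km
LT pace = 246.2 * 1.07
= 263.43 s/km

263.43 s/km


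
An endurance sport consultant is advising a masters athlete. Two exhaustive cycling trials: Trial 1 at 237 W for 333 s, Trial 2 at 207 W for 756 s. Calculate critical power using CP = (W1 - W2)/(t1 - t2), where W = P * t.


W1 = 237 * 333 = 78921 J
W2 = 207 * 756 = 156492 J
CP = (78921 - 156492) / (333 - 756)
= -77571 / -423
= 183.38 W

183.38 W


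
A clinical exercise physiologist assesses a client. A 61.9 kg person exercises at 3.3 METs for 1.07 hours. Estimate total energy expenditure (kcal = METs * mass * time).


Energy = METs * mass(kg) * time(h)
= 3.3 * 61.9 * 1.07
= 218.57 kcal

218.57 kcal


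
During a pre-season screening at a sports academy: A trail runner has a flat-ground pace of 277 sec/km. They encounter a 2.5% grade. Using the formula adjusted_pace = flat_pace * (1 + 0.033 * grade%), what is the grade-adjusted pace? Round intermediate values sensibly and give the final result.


Grade factor = 1 + 0.033 * 2.5 = 1.0825
Adjusted = 277 * 1.0825 = 299.85 sec/km

299.85 s/km


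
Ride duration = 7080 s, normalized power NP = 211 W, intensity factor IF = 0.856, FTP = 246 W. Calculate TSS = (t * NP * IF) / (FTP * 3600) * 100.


Numerator = 7080 * 211 * 0.856 = 1278761.28
Denominator = 246 * 3600 = 885600
TSS = 1278761.28 / 885600 * 100
= 144.39

144.39 TSS


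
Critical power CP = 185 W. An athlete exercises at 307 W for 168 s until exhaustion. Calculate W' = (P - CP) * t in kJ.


P - CP = 307 - 185 = 122 W
W' = 122 * 168 = 20496 J
= 20496 / 1000 = 20.496 kJ

20.496 kJ


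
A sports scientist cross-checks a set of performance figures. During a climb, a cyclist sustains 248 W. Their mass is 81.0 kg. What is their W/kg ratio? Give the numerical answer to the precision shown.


Power-to-weight = 248 W / 81.0 kg
= 3.062 W/kg

3.062 W/kg


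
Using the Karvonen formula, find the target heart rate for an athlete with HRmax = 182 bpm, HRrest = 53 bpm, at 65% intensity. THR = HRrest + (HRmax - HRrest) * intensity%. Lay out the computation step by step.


HRR = 182 - 53 = 129
THR = 53 + 129 * 0.65
= 53 + 83.85
= 136.85 bpm

136.85 bpm


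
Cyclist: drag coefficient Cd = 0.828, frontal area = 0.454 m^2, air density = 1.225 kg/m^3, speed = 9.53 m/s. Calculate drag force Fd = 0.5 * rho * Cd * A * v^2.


v^2 = 9.53^2 = 90.8209
Fd = 0.5 * 1.225 * 0.828 * 0.454 * 90.8209
= 20.911 N

20.911 N


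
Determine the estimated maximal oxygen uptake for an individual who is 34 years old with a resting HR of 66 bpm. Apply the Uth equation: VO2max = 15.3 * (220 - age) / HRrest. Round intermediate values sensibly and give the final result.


HRmax = 220 - 34 = 186
VO2max = 15.3 * (186 / 66)
= 15.3 * 2.8182
= 43.12 mL/kg/min

43.12 mL/kg/min


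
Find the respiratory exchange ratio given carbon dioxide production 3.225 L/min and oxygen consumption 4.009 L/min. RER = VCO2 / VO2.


VCO2 = 3.225 L/min
VO2 = 4.009 L/min
RER = 3.225 / 4.009 = 0.8044

0.8044


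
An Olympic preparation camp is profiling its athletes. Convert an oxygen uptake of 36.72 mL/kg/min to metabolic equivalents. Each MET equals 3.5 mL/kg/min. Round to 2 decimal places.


One MET = 3.5 mL/kg/min
Number of METs = 36.72 / 3.5
= 10.49 METs

10.49 METs


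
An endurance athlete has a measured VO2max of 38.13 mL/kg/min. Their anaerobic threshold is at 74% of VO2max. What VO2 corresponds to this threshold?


Anaerobic threshold VO2 = VO2max * 74%
= 38.13 * 0.74
= 28.22 mL/kg/min

28.22 mL/kg/min


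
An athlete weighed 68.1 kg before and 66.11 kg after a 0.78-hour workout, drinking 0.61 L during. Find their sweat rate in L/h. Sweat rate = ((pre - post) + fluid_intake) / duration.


Body mass change = 1.99 kg
Total sweat loss = 1.99 + 0.61 = 2.6 L
Rate = 2.6 / 0.78 = 3.333 L/h

3.333 L/h


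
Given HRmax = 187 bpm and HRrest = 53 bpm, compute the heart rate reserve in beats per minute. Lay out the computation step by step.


Heart rate reserve = maximum HR minus resting HR
HRR = 187 - 53 = 134 bpm

134 bpm


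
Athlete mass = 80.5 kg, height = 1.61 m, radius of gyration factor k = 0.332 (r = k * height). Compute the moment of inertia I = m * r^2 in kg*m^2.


r = k * height = 0.332 * 1.61 = 0.53452 m
r^2 = 0.53452^2 = 0.285712
I = 80.5 * 0.285712 = 23.0 kg*m^2

23.0 kg*m^2


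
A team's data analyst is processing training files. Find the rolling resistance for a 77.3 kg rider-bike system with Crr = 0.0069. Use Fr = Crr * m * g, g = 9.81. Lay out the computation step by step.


m * g = 77.3 * 9.81 = 758.313 N
Fr = 0.0069 * 758.313 = 5.232 N

5.232 N


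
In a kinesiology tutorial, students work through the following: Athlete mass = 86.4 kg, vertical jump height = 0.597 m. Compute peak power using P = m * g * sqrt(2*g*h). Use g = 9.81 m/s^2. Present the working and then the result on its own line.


sqrt(2 * 9.81 * 0.597) = sqrt(11.71314) = 3.422446 m/s
P = 86.4 * 9.81 * 3.422446
= 2900.81 W

2900.81 W


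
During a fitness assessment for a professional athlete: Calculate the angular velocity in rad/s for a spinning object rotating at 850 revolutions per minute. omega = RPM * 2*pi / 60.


omega = RPM * 2*pi / 60
= 850 * 6.28318531 / 60
= 89.012 rad/s

89.012 rad/s


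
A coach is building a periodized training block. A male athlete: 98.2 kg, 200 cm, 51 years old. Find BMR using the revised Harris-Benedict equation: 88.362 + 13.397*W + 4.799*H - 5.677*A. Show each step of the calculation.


Intercept = 88.362
Weight contribution = 13.397 * 98.2 = 1315.5854
Height contribution = 4.799 * 200 = 959.8
Age contribution = 5.677 * 51 = 289.527
BMR = 88.362 + 1315.5854 + 959.8 - 289.527
= 2074.22 kcal/day

2074.22 kcal/day


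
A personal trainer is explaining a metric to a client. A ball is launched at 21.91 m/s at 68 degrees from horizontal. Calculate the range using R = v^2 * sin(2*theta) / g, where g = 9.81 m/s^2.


sin(2 * 68) = sin(136) = 0.694658
v^2 = 21.91^2 = 480.0481
R = 480.0481 * 0.694658 / 9.81
= 33.993 m

33.993 m


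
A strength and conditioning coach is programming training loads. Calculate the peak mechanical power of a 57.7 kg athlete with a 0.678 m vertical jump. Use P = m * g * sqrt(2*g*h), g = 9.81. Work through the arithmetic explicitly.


First, sqrt(2gh) = sqrt(2 * 9.81 * 0.678)
= sqrt(13.30236) = 3.64724 m/s
Power = 57.7 * 9.81 * 3.64724 = 2064.47 W

2064.47 W


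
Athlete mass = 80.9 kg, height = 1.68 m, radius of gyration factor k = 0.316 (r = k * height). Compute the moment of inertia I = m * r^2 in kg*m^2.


r = k * height = 0.316 * 1.68 = 0.53088 m
r^2 = 0.53088^2 = 0.281834
I = 80.9 * 0.281834 = 22.8 kg*m^2

22.8 kg*m^2


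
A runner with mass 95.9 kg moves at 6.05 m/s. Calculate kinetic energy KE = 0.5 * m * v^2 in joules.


v^2 = 6.05^2 = 36.6025
KE = 0.5 * 95.9 * 36.6025
= 1755.09 J

1755.09 J


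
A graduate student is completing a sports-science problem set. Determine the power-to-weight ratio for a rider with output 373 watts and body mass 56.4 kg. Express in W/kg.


P/W = 373 / 56.4 = 6.613 W/kg

6.613 W/kg


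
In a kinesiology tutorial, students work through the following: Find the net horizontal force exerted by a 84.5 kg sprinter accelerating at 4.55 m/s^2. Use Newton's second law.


Newton's second law: F = m * a
F = 84.5 * 4.55 = 384.48 N

384.48 N


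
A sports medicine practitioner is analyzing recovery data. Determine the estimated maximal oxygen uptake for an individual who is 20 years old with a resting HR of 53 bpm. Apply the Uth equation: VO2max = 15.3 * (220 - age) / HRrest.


HRmax = 220 - 20 = 200
VO2max = 15.3 * (200 / 53)
= 15.3 * 3.7736
= 57.74 mL/kg/min

57.74 mL/kg/min


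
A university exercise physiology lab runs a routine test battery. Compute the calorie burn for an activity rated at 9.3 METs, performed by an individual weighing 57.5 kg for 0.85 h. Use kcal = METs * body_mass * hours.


Product of METs and mass = 9.3 * 57.5 = 534.75
Total kcal = 534.75 * 0.85 = 454.54 kcal

454.54 kcal


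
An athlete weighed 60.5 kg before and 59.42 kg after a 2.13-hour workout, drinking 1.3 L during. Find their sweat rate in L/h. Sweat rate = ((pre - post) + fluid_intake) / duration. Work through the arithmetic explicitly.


Body mass change = 1.08 kg
Total sweat loss = 1.08 + 1.3 = 2.38 L
Rate = 2.38 / 2.13 = 1.117 L/h

1.117 L/h


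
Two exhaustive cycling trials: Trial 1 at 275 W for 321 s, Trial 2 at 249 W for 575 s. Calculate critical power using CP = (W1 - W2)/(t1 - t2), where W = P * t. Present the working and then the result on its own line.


W1 = 275 * 321 = 88275 J
W2 = 249 * 575 = 143175 J
CP = (88275 - 143175) / (321 - 575)
= -54900 / -254
= 216.14 W

216.14 W


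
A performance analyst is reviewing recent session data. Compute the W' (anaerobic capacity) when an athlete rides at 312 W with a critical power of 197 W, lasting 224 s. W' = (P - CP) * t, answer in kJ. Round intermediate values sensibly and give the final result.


Above-CP power = 115 W
Duration = 224 s
W' = 115 * 224 = 25760 J
Convert: 25760 / 1000 = 25.76 kJ

25.76 kJ


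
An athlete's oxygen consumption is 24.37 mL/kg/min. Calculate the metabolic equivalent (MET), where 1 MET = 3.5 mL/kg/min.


MET = VO2 / 3.5
= 24.37 / 3.5
= 6.96 METs

6.96 METs


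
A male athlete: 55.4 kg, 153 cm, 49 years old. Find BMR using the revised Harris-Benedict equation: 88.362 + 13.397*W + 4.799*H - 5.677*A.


Intercept = 88.362
Weight contribution = 13.397 * 55.4 = 742.1938
Height contribution = 4.799 * 153 = 734.247
Age contribution = 5.677 * 49 = 278.173
BMR = 88.362 + 742.1938 + 734.247 - 278.173
= 1286.63 kcal/day

1286.63 kcal/day


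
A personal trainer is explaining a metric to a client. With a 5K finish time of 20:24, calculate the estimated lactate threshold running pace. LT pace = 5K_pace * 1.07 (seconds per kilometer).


Race duration = 1224 s for 5 km
Average pace = 1224 / 5 = 244.8 s/km
LT pace = 244.8 * 1.07
= 261.94 s/km

261.94 s/km


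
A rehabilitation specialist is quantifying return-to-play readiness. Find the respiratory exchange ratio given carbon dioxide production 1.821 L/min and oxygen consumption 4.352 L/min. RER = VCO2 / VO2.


VCO2 = 1.821 L/min
VO2 = 4.352 L/min
RER = 1.821 / 4.352 = 0.4184

0.4184


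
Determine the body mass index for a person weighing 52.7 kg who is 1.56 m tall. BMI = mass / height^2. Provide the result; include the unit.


BMI = mass / height^2
= 52.7 / 1.56^2
= 52.7 / 2.4336
= 21.66 kg/m^2

21.66 kg/m^2


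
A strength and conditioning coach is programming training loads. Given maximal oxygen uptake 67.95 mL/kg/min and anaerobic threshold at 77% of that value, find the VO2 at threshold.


Percentage as decimal = 0.77
VO2 at AT = 67.95 * 0.77 = 52.32 mL/kg/min

52.32 mL/kg/min


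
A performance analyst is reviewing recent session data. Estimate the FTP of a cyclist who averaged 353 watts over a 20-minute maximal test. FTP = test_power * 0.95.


FTP = 353 * 0.95 = 335.35 W

335.35 W


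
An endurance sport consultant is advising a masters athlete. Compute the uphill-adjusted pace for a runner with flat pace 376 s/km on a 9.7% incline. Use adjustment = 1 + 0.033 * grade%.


Adjustment factor = 1 + 0.033 * 9.7 = 1.3201
Grade-adjusted pace = 376 * 1.3201 = 496.36 s/km

496.36 s/km


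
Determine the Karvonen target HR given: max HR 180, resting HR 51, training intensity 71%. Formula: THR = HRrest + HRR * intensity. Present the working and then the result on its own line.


HRR = HRmax - HRrest = 180 - 51 = 129
THR = 51 + 129 * 0.71
= 142.59 bpm

142.59 bpm


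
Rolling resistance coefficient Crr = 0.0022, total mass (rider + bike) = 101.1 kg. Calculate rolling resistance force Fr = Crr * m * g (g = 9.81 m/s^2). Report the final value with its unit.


Fr = Crr * m * g
= 0.0022 * 101.1 * 9.81
= 2.182 N

2.182 N


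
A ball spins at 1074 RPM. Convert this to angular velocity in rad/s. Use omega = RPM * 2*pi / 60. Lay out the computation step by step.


omega = 1074 * 2 * pi / 60
= 1074 * 6.28318531 / 60
= 6748.141 / 60
= 112.469 rad/s

112.469 rad/s


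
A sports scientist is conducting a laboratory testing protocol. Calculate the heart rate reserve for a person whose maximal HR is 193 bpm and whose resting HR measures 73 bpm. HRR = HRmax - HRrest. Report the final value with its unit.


HRmax = 193 bpm
HRrest = 73 bpm
HRR = 193 - 73 = 120 bpm

120 bpm


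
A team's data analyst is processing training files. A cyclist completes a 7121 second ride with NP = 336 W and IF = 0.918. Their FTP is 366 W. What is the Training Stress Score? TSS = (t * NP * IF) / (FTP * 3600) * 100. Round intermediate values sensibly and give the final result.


t * NP * IF = 7121 * 336 * 0.918 = 2196458.208
FTP * 3600 = 1317600
TSS = (2196458.208 / 1317600) * 100 = 166.7

166.7 TSS


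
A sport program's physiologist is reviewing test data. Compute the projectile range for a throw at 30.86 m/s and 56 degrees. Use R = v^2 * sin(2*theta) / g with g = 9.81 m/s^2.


Two times the angle = 112 degrees
sin(112) = 0.927184
R = 952.3396 * 0.927184 / 9.81 = 90.01 m

90.01 m


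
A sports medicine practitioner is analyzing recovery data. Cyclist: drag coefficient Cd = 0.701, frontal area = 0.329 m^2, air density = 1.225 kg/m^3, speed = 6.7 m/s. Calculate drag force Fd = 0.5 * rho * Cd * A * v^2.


v^2 = 6.7^2 = 44.89
Fd = 0.5 * 1.225 * 0.701 * 0.329 * 44.89
= 6.341 N

6.341 N


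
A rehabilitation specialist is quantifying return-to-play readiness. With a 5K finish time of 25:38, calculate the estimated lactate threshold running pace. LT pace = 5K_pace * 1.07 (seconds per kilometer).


Race duration = 1538 s for 5 km
Average pace = 1538 / 5 = 307.6 s/km
LT pace = 307.6 * 1.07
= 329.13 s/km

329.13 s/km


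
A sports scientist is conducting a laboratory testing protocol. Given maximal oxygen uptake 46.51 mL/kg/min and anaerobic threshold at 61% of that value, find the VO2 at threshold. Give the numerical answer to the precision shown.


Percentage as decimal = 0.61
VO2 at AT = 46.51 * 0.61 = 28.37 mL/kg/min

28.37 mL/kg/min


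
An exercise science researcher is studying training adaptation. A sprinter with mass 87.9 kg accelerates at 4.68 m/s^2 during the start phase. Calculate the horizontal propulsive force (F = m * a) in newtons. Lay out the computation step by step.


F = m * a
= 87.9 * 4.68
= 411.37 N

411.37 N


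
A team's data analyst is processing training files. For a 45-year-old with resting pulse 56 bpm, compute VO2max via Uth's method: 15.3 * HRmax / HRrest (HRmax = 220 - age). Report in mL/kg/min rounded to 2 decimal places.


Step 1: HRmax = 220 - 45 = 175 bpm
Step 2: Ratio = 175 / 56 = 3.125
Step 3: VO2max = 15.3 * 3.125 = 47.81 mL/kg/min

47.81 mL/kg/min


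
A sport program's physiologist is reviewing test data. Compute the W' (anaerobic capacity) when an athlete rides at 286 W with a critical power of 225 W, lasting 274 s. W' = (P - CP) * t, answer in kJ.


Above-CP power = 61 W
Duration = 274 s
W' = 61 * 274 = 16714 J
Convert: 16714 / 1000 = 16.714 kJ

16.714 kJ


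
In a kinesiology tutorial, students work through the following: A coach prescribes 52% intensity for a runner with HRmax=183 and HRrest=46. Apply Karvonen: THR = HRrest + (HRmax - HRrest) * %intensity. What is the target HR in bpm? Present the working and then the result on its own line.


Heart rate reserve = 183 - 46 = 137
Intensity fraction = 52 / 100 = 0.52
THR = 46 + 137 * 0.52 = 117.24 bpm

117.24 bpm


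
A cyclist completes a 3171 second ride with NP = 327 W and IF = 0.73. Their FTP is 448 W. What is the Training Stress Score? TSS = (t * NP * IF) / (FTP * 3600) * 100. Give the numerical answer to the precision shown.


t * NP * IF = 3171 * 327 * 0.73 = 756949.41
FTP * 3600 = 1612800
TSS = (756949.41 / 1612800) * 100 = 46.93

46.93 TSS


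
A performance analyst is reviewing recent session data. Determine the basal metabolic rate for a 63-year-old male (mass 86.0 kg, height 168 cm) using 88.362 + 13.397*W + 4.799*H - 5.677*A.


BMR = 88.362 + 13.397*86.0 + 4.799*168 - 5.677*63
= 1689.09 kcal/day

1689.09 kcal/day


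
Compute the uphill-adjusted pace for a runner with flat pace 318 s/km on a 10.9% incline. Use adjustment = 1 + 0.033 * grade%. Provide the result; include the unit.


Adjustment factor = 1 + 0.033 * 10.9 = 1.3597
Grade-adjusted pace = 318 * 1.3597 = 432.38 s/km

432.38 s/km


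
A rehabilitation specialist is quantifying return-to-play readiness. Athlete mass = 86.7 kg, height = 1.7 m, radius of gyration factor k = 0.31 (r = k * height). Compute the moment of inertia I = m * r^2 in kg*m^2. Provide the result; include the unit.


r = k * height = 0.31 * 1.7 = 0.527 m
r^2 = 0.527^2 = 0.277729
I = 86.7 * 0.277729 = 24.079 kg*m^2

24.079 kg*m^2


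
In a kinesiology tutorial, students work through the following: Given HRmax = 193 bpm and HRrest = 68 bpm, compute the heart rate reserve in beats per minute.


Heart rate reserve = maximum HR minus resting HR
HRR = 193 - 68 = 125 bpm

125 bpm


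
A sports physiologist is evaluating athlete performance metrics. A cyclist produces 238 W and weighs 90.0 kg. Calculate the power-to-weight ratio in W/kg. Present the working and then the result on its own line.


P/W = power / mass
= 238 / 90.0
= 2.644 W/kg

2.644 W/kg


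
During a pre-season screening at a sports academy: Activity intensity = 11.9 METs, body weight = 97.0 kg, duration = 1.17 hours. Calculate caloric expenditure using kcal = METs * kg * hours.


kcal = 11.9 * 97.0 * 1.17
= 1154.3 * 1.17
= 1350.53 kcal

1350.53 kcal


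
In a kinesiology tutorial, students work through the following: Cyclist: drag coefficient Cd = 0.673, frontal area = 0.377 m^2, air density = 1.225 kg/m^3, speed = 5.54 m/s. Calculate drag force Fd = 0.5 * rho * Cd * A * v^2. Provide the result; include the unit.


v^2 = 5.54^2 = 30.6916
Fd = 0.5 * 1.225 * 0.673 * 0.377 * 30.6916
= 4.77 N

4.77 N


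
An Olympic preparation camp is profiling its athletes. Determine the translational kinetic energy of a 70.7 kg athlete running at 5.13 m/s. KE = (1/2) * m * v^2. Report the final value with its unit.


KE = 0.5 * m * v^2
= 0.5 * 70.7 * 5.13^2
= 0.5 * 70.7 * 26.3169
= 930.3 J

930.3 J


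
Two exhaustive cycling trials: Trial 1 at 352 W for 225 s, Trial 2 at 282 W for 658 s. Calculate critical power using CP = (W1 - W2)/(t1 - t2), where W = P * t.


W1 = 352 * 225 = 79200 J
W2 = 282 * 658 = 185556 J
CP = (79200 - 185556) / (225 - 658)
= -106356 / -433
= 245.63 W

245.63 W


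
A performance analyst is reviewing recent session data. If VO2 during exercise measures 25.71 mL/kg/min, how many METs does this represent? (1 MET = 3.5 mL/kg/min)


METs = VO2 / 3.5 = 25.71 / 3.5 = 7.35

7.35 METs


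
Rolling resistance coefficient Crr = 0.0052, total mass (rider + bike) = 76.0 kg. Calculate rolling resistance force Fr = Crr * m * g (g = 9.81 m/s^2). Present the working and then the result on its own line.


Fr = Crr * m * g
= 0.0052 * 76.0 * 9.81
= 3.877 N

3.877 N


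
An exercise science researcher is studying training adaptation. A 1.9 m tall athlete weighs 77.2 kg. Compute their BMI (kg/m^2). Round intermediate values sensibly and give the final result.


height^2 = 3.61 m^2
BMI = 77.2 / 3.61 = 21.39 kg/m^2

21.39 kg/m^2


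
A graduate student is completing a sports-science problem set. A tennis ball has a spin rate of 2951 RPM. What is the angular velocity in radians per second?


Convert RPM to rad/s: multiply by 2*pi and divide by 60
omega = 2951 * 2 * pi / 60
= 309.028 rad/s

309.028 rad/s


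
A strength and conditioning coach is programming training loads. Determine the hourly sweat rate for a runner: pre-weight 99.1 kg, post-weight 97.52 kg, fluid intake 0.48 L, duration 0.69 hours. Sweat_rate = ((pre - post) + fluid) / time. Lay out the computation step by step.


Mass lost = 99.1 - 97.52 = 1.58 kg
Add fluid consumed: 1.58 + 0.48 = 2.06 L total sweat
Sweat rate = 2.06 / 0.69 = 2.986 L/h

2.986 L/h


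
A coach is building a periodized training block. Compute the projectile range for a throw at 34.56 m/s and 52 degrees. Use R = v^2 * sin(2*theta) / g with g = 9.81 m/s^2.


Two times the angle = 104 degrees
sin(104) = 0.970296
R = 1194.3936 * 0.970296 / 9.81 = 118.136 m

118.136 m


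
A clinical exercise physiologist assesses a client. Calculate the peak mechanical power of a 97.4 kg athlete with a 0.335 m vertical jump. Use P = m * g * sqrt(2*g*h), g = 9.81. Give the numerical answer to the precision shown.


First, sqrt(2gh) = sqrt(2 * 9.81 * 0.335)
= sqrt(6.5727) = 2.563728 m/s
Power = 97.4 * 9.81 * 2.563728 = 2449.63 W

2449.63 W


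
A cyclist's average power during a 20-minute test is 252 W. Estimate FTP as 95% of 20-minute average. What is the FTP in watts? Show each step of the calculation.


FTP = 20-min power * 0.95
= 252 * 0.95
= 239.4 W

239.4 W


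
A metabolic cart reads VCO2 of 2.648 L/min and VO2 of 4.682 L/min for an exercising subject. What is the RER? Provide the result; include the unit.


RER = VCO2 / VO2 = 2.648 / 4.682 = 0.5656

0.5656


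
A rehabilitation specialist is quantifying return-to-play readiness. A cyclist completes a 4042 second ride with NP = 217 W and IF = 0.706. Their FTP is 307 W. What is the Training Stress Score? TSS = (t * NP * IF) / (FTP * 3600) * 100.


t * NP * IF = 4042 * 217 * 0.706 = 619242.484
FTP * 3600 = 1105200
TSS = (619242.484 / 1105200) * 100 = 56.03

56.03 TSS


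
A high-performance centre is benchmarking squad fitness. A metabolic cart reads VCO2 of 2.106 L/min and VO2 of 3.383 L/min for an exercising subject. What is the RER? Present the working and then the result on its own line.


RER = VCO2 / VO2 = 2.106 / 3.383 = 0.6225

0.6225


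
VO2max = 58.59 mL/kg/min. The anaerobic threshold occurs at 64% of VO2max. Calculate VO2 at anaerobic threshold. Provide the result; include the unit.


AT fraction = 64 / 100 = 0.64
AT VO2 = 58.59 * 0.64
= 37.5 mL/kg/min

37.5 mL/kg/min


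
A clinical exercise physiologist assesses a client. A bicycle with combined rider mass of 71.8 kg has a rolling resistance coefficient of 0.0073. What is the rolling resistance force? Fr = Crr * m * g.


Fr = 0.0073 * 71.8 * 9.81
= 0.52414 * 9.81
= 5.142 N

5.142 N


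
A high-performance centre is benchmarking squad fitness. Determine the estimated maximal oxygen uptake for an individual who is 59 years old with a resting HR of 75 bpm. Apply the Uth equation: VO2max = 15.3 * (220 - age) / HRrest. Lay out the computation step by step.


HRmax = 220 - 59 = 161
VO2max = 15.3 * (161 / 75)
= 15.3 * 2.1467
= 32.84 mL/kg/min

32.84 mL/kg/min


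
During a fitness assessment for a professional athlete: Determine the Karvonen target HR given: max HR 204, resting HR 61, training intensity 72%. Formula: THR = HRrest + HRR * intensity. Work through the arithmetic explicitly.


HRR = HRmax - HRrest = 204 - 61 = 143
THR = 61 + 143 * 0.72
= 163.96 bpm

163.96 bpm


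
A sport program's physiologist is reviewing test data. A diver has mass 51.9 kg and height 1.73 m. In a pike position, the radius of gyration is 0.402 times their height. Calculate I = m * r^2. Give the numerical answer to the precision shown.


r = 0.402 * 1.73 = 0.69546 m
I = m * r^2 = 51.9 * 0.483665 = 25.102 kg*m^2

25.102 kg*m^2


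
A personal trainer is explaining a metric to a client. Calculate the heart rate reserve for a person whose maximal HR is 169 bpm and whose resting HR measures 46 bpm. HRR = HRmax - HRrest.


HRmax = 169 bpm
HRrest = 46 bpm
HRR = 169 - 46 = 123 bpm

123 bpm


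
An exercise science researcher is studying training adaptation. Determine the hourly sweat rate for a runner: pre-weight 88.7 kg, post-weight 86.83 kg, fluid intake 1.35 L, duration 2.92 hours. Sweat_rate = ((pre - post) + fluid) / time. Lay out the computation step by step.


Mass lost = 88.7 - 86.83 = 1.87 kg
Add fluid consumed: 1.87 + 1.35 = 3.22 L total sweat
Sweat rate = 3.22 / 2.92 = 1.103 L/h

1.103 L/h


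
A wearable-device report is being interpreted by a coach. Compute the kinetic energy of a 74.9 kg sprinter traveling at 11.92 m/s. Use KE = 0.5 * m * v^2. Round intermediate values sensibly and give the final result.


Velocity squared = 142.0864
KE = 0.5 * 74.9 * 142.0864 = 5321.14 J

5321.14 J


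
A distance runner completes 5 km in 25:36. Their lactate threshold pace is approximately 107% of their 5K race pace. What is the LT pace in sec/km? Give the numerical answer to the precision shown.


Convert to seconds: 25 min 36 s = 1536 s
Pace per km = 1536 / 5 = 307.2 s/km
LT pace = 307.2 * 1.07 = 328.7 s/km

328.7 s/km


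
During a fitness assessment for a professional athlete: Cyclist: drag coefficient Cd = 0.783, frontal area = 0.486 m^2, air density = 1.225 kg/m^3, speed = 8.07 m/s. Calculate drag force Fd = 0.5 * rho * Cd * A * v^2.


v^2 = 8.07^2 = 65.1249
Fd = 0.5 * 1.225 * 0.783 * 0.486 * 65.1249
= 15.179 N

15.179 N


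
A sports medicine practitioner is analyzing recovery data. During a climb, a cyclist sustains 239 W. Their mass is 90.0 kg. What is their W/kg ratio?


Power-to-weight = 239 W / 90.0 kg
= 2.656 W/kg

2.656 W/kg


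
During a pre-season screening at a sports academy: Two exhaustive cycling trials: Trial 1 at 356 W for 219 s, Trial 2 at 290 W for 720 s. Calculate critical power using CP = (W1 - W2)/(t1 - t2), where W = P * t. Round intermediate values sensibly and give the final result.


W1 = 356 * 219 = 77964 J
W2 = 290 * 720 = 208800 J
CP = (77964 - 208800) / (219 - 720)
= -130836 / -501
= 261.15 W

261.15 W


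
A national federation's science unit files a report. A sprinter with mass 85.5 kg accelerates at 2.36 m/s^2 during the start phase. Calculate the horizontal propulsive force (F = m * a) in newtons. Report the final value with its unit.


F = m * a
= 85.5 * 2.36
= 201.78 N

201.78 N


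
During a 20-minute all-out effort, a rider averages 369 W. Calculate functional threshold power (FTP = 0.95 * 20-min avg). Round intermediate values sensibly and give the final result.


FTP = 0.95 * 369
= 350.55 W

350.55 W


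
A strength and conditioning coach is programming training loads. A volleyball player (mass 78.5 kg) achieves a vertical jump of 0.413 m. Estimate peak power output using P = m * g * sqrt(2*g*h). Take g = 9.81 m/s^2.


2 * g * h = 2 * 9.81 * 0.413 = 8.10306
sqrt(8.10306) = 2.846587 m/s
P = 78.5 * 9.81 * 2.846587 = 2192.11 W

2192.11 W


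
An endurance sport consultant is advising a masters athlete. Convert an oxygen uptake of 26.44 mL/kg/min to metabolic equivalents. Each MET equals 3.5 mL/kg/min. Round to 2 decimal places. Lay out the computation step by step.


One MET = 3.5 mL/kg/min
Number of METs = 26.44 / 3.5
= 7.55 METs

7.55 METs


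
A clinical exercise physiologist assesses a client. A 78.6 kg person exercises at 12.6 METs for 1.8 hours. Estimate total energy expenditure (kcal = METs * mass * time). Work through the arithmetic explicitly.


Energy = METs * mass(kg) * time(h)
= 12.6 * 78.6 * 1.8
= 1782.65 kcal

1782.65 kcal


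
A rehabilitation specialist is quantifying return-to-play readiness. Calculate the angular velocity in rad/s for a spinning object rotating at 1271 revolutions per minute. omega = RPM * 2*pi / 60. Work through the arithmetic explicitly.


omega = RPM * 2*pi / 60
= 1271 * 6.28318531 / 60
= 133.099 rad/s

133.099 rad/s


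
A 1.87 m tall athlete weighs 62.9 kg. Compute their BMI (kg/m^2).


height^2 = 3.4969 m^2
BMI = 62.9 / 3.4969 = 17.99 kg/m^2

17.99 kg/m^2


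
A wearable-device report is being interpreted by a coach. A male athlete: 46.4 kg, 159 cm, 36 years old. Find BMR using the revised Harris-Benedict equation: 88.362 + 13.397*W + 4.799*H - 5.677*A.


Intercept = 88.362
Weight contribution = 13.397 * 46.4 = 621.6208
Height contribution = 4.799 * 159 = 763.041
Age contribution = 5.677 * 36 = 204.372
BMR = 88.362 + 621.6208 + 763.041 - 204.372
= 1268.65 kcal/day

1268.65 kcal/day


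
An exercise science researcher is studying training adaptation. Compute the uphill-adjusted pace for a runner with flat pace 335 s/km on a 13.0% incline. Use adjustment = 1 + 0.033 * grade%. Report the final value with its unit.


Adjustment factor = 1 + 0.033 * 13.0 = 1.429
Grade-adjusted pace = 335 * 1.429 = 478.72 s/km

478.72 s/km


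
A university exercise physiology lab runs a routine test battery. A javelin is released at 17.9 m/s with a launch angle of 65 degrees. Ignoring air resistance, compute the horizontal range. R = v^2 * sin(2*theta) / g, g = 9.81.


Launch speed squared = 320.41
sin(2 * 65 deg) = 0.766044
Range = 320.41 * 0.766044 / 9.81
= 25.02 m

25.02 m


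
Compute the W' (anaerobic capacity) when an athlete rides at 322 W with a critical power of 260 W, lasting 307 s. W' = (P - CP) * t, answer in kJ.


Above-CP power = 62 W
Duration = 307 s
W' = 62 * 307 = 19034 J
Convert: 19034 / 1000 = 19.034 kJ

19.034 kJ


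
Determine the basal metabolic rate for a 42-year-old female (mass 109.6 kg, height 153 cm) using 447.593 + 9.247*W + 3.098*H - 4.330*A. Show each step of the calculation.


BMR = 447.593 + 9.247*109.6 + 3.098*153 - 4.330*42
= 1753.2 kcal/day

1753.2 kcal/day


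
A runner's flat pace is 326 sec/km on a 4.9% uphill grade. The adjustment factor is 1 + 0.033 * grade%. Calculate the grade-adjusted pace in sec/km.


Factor = 1 + 0.033 * 4.9 = 1.1617
Adjusted pace = 326 * 1.1617
= 378.71 sec/km

378.71 s/km


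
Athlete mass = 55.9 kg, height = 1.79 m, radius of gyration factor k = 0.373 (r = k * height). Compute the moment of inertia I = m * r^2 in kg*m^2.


r = k * height = 0.373 * 1.79 = 0.66767 m
r^2 = 0.66767^2 = 0.445783
I = 55.9 * 0.445783 = 24.919 kg*m^2

24.919 kg*m^2


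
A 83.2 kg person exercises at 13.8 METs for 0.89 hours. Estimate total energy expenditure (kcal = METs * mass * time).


Energy = METs * mass(kg) * time(h)
= 13.8 * 83.2 * 0.89
= 1021.86 kcal

1021.86 kcal


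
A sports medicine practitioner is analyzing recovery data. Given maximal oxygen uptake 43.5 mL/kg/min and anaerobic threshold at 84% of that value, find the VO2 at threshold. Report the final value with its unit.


Percentage as decimal = 0.84
VO2 at AT = 43.5 * 0.84 = 36.54 mL/kg/min

36.54 mL/kg/min


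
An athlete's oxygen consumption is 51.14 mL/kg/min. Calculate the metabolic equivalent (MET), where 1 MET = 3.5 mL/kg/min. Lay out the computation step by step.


MET = VO2 / 3.5
= 51.14 / 3.5
= 14.61 METs

14.61 METs


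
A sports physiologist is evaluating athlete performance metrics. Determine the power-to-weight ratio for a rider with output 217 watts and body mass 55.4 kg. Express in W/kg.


P/W = 217 / 55.4 = 3.917 W/kg

3.917 W/kg


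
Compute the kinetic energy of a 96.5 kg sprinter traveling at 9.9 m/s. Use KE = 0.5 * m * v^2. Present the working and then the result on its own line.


Velocity squared = 98.01
KE = 0.5 * 96.5 * 98.01 = 4728.98 J

4728.98 J


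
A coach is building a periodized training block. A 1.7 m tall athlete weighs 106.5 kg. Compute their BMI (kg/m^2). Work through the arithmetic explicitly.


height^2 = 2.89 m^2
BMI = 106.5 / 2.89 = 36.85 kg/m^2

36.85 kg/m^2


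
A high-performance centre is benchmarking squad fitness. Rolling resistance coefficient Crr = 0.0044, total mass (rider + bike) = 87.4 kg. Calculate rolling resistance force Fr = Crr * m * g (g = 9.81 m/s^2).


Fr = Crr * m * g
= 0.0044 * 87.4 * 9.81
= 3.773 N

3.773 N


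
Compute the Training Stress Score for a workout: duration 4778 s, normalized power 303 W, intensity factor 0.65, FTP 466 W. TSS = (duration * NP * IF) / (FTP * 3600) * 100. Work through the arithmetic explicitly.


Product = 4778 * 303 * 0.65 = 941027.1
Base = 466 * 3600 = 1677600
TSS = 941027.1 / 1677600 * 100 = 56.09

56.09 TSS


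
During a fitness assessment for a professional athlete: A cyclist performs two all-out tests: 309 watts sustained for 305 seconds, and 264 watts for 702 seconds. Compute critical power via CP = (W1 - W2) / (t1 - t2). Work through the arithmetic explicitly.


W1 = P1 * t1 = 309 * 305 = 94245 J
W2 = P2 * t2 = 264 * 702 = 185328 J
CP = (94245 - 185328) / (305 - 702)
= 229.43 W

229.43 W


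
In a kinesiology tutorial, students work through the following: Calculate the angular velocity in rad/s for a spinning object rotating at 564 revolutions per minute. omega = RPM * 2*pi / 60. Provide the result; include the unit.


omega = RPM * 2*pi / 60
= 564 * 6.28318531 / 60
= 59.062 rad/s

59.062 rad/s


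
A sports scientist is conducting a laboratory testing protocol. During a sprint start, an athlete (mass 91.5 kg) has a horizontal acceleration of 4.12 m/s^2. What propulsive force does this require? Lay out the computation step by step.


Propulsive force = mass * acceleration
= 91.5 kg * 4.12 m/s^2
= 376.98 N

376.98 N


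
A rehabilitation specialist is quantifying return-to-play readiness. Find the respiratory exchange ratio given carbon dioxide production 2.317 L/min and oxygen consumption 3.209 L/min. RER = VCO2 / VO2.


VCO2 = 2.317 L/min
VO2 = 3.209 L/min
RER = 2.317 / 3.209 = 0.722

0.722


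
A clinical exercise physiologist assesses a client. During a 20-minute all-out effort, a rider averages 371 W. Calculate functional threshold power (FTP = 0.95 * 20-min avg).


FTP = 0.95 * 371
= 352.45 W

352.45 W


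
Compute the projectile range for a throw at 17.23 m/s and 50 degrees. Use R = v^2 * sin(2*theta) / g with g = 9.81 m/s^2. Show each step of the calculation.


Two times the angle = 100 degrees
sin(100) = 0.984808
R = 296.8729 * 0.984808 / 9.81 = 29.803 m

29.803 m


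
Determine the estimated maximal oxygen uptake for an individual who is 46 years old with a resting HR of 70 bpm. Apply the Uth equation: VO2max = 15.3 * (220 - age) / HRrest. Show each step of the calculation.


HRmax = 220 - 46 = 174
VO2max = 15.3 * (174 / 70)
= 15.3 * 2.4857
= 38.03 mL/kg/min

38.03 mL/kg/min


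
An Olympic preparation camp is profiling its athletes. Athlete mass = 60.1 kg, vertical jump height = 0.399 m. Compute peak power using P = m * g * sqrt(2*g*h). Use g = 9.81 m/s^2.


sqrt(2 * 9.81 * 0.399) = sqrt(7.82838) = 2.797924 m/s
P = 60.1 * 9.81 * 2.797924
= 1649.6 W

1649.6 W


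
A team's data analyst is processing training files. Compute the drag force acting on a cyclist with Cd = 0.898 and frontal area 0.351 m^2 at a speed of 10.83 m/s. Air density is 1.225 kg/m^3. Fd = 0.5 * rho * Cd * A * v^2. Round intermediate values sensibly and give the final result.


Step 1: v^2 = 117.2889
Step 2: Fd = 0.5 * 1.225 * 0.898 * 0.351 * 117.2889
= 22.644 N

22.644 N


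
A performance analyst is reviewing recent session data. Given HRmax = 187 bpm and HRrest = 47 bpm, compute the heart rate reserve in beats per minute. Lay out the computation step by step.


Heart rate reserve = maximum HR minus resting HR
HRR = 187 - 47 = 140 bpm

140 bpm


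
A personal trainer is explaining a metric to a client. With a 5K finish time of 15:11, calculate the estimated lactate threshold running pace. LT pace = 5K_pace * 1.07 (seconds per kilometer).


Race duration = 911 s for 5 km
Average pace = 911 / 5 = 182.2 s/km
LT pace = 182.2 * 1.07
= 194.95 s/km

194.95 s/km


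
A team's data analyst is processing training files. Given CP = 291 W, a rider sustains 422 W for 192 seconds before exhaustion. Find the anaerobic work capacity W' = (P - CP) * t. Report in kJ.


Excess power = 422 - 291 = 131 W
Work above CP = 131 * 192 = 25152 J
W' = 25.152 kJ

25.152 kJ


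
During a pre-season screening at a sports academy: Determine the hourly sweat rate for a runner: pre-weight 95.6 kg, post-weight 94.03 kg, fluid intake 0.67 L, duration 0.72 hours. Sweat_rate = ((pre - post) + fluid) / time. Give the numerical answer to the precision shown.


Mass lost = 95.6 - 94.03 = 1.57 kg
Add fluid consumed: 1.57 + 0.67 = 2.24 L total sweat
Sweat rate = 2.24 / 0.72 = 3.111 L/h

3.111 L/h


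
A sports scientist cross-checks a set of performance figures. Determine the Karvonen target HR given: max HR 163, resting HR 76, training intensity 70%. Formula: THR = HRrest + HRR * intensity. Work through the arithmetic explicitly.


HRR = HRmax - HRrest = 163 - 76 = 87
THR = 76 + 87 * 0.7
= 136.9 bpm

136.9 bpm


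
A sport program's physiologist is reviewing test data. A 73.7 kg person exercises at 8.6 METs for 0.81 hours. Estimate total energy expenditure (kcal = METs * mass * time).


Energy = METs * mass(kg) * time(h)
= 8.6 * 73.7 * 0.81
= 513.39 kcal

513.39 kcal


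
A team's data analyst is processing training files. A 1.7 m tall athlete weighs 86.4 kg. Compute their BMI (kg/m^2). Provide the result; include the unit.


height^2 = 2.89 m^2
BMI = 86.4 / 2.89 = 29.9 kg/m^2

29.9 kg/m^2


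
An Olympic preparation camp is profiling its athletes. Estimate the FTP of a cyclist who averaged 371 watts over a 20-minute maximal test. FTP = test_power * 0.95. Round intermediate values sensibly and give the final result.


FTP = 371 * 0.95 = 352.45 W

352.45 W


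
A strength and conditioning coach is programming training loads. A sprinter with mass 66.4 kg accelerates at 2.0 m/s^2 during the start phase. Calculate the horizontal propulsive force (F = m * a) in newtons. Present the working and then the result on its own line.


F = m * a
= 66.4 * 2.0
= 132.8 N

132.8 N


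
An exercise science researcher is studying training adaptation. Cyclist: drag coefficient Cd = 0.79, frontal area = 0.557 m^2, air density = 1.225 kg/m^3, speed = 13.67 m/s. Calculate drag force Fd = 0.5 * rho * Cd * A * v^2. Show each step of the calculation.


v^2 = 13.67^2 = 186.8689
Fd = 0.5 * 1.225 * 0.79 * 0.557 * 186.8689
= 50.365 N

50.365 N
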